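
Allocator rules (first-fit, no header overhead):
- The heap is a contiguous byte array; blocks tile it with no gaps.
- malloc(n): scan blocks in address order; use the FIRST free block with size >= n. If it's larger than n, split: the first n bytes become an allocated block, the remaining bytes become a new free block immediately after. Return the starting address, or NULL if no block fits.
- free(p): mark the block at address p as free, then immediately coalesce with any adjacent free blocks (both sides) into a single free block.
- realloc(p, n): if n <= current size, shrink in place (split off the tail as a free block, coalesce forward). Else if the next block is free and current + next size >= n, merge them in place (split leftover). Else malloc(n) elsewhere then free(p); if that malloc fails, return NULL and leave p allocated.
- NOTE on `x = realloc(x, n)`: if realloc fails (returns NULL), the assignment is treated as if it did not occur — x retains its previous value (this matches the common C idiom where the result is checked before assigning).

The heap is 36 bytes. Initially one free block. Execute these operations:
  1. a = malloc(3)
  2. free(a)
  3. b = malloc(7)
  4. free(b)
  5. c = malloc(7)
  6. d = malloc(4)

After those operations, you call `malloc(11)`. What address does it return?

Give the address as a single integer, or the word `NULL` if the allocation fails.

Op 1: a = malloc(3) -> a = 0; heap: [0-2 ALLOC][3-35 FREE]
Op 2: free(a) -> (freed a); heap: [0-35 FREE]
Op 3: b = malloc(7) -> b = 0; heap: [0-6 ALLOC][7-35 FREE]
Op 4: free(b) -> (freed b); heap: [0-35 FREE]
Op 5: c = malloc(7) -> c = 0; heap: [0-6 ALLOC][7-35 FREE]
Op 6: d = malloc(4) -> d = 7; heap: [0-6 ALLOC][7-10 ALLOC][11-35 FREE]
malloc(11): first-fit scan over [0-6 ALLOC][7-10 ALLOC][11-35 FREE] -> 11

Answer: 11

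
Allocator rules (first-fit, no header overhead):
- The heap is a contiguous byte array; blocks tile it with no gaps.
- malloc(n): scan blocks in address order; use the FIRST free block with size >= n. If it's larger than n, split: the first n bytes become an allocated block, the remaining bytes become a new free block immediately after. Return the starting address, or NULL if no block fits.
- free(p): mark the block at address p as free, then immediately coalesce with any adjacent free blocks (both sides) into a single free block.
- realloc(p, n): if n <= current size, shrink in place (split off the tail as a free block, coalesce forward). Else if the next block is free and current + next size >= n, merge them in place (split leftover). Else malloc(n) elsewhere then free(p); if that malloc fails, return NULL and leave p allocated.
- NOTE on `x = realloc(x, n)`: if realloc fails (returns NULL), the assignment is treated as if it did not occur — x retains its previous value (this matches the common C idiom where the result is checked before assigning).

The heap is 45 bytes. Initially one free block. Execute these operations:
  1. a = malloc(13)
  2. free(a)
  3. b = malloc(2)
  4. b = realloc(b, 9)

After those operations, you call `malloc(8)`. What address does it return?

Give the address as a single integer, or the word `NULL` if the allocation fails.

Op 1: a = malloc(13) -> a = 0; heap: [0-12 ALLOC][13-44 FREE]
Op 2: free(a) -> (freed a); heap: [0-44 FREE]
Op 3: b = malloc(2) -> b = 0; heap: [0-1 ALLOC][2-44 FREE]
Op 4: b = realloc(b, 9) -> b = 0; heap: [0-8 ALLOC][9-44 FREE]
malloc(8): first-fit scan over [0-8 ALLOC][9-44 FREE] -> 9

Answer: 9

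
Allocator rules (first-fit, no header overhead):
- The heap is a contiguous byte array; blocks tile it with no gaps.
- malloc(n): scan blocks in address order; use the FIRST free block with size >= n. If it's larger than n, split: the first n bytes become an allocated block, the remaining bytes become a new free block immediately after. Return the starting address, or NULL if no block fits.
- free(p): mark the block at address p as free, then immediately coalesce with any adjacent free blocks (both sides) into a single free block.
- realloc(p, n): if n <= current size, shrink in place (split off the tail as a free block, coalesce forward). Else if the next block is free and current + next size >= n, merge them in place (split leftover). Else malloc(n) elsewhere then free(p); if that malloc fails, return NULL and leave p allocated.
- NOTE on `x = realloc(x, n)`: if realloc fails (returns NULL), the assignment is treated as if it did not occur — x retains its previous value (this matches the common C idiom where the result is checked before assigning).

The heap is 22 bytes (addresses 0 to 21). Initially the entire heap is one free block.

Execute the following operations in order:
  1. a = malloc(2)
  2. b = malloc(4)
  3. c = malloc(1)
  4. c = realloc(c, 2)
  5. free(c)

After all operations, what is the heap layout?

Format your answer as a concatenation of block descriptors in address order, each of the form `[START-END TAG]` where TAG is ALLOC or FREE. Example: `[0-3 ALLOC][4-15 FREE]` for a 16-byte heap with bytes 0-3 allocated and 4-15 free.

Answer: [0-1 ALLOC][2-5 ALLOC][6-21 FREE]

Derivation:
Op 1: a = malloc(2) -> a = 0; heap: [0-1 ALLOC][2-21 FREE]
Op 2: b = malloc(4) -> b = 2; heap: [0-1 ALLOC][2-5 ALLOC][6-21 FREE]
Op 3: c = malloc(1) -> c = 6; heap: [0-1 ALLOC][2-5 ALLOC][6-6 ALLOC][7-21 FREE]
Op 4: c = realloc(c, 2) -> c = 6; heap: [0-1 ALLOC][2-5 ALLOC][6-7 ALLOC][8-21 FREE]
Op 5: free(c) -> (freed c); heap: [0-1 ALLOC][2-5 ALLOC][6-21 FREE]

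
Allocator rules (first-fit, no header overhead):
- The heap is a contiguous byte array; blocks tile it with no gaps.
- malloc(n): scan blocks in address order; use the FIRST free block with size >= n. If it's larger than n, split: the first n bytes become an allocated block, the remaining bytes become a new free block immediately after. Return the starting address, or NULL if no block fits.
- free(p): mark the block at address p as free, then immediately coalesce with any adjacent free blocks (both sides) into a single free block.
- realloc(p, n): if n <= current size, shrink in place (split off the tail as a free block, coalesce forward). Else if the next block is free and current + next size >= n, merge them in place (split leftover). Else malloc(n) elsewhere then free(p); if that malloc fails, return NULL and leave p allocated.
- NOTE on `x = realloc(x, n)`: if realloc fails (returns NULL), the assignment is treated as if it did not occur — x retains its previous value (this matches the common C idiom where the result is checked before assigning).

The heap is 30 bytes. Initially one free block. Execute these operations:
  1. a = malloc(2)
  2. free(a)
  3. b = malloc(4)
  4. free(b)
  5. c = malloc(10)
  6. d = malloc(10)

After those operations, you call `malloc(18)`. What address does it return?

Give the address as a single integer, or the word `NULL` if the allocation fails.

Op 1: a = malloc(2) -> a = 0; heap: [0-1 ALLOC][2-29 FREE]
Op 2: free(a) -> (freed a); heap: [0-29 FREE]
Op 3: b = malloc(4) -> b = 0; heap: [0-3 ALLOC][4-29 FREE]
Op 4: free(b) -> (freed b); heap: [0-29 FREE]
Op 5: c = malloc(10) -> c = 0; heap: [0-9 ALLOC][10-29 FREE]
Op 6: d = malloc(10) -> d = 10; heap: [0-9 ALLOC][10-19 ALLOC][20-29 FREE]
malloc(18): first-fit scan over [0-9 ALLOC][10-19 ALLOC][20-29 FREE] -> NULL

Answer: NULL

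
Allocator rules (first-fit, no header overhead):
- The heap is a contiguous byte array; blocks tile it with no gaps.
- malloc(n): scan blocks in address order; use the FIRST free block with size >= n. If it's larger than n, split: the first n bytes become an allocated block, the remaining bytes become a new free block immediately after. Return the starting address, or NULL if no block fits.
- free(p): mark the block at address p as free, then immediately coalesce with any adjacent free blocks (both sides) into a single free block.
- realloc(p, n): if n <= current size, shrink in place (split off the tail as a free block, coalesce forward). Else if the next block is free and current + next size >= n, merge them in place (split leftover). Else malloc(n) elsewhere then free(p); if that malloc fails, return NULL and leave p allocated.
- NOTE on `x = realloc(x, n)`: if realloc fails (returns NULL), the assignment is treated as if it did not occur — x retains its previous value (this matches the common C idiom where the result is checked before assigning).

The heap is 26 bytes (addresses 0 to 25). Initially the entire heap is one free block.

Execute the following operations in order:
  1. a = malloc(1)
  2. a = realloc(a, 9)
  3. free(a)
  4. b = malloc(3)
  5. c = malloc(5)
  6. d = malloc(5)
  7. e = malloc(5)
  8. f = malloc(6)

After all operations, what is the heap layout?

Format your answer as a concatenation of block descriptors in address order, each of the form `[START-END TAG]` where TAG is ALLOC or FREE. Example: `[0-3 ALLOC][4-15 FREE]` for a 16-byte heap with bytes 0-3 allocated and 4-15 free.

Op 1: a = malloc(1) -> a = 0; heap: [0-0 ALLOC][1-25 FREE]
Op 2: a = realloc(a, 9) -> a = 0; heap: [0-8 ALLOC][9-25 FREE]
Op 3: free(a) -> (freed a); heap: [0-25 FREE]
Op 4: b = malloc(3) -> b = 0; heap: [0-2 ALLOC][3-25 FREE]
Op 5: c = malloc(5) -> c = 3; heap: [0-2 ALLOC][3-7 ALLOC][8-25 FREE]
Op 6: d = malloc(5) -> d = 8; heap: [0-2 ALLOC][3-7 ALLOC][8-12 ALLOC][13-25 FREE]
Op 7: e = malloc(5) -> e = 13; heap: [0-2 ALLOC][3-7 ALLOC][8-12 ALLOC][13-17 ALLOC][18-25 FREE]
Op 8: f = malloc(6) -> f = 18; heap: [0-2 ALLOC][3-7 ALLOC][8-12 ALLOC][13-17 ALLOC][18-23 ALLOC][24-25 FREE]

Answer: [0-2 ALLOC][3-7 ALLOC][8-12 ALLOC][13-17 ALLOC][18-23 ALLOC][24-25 FREE]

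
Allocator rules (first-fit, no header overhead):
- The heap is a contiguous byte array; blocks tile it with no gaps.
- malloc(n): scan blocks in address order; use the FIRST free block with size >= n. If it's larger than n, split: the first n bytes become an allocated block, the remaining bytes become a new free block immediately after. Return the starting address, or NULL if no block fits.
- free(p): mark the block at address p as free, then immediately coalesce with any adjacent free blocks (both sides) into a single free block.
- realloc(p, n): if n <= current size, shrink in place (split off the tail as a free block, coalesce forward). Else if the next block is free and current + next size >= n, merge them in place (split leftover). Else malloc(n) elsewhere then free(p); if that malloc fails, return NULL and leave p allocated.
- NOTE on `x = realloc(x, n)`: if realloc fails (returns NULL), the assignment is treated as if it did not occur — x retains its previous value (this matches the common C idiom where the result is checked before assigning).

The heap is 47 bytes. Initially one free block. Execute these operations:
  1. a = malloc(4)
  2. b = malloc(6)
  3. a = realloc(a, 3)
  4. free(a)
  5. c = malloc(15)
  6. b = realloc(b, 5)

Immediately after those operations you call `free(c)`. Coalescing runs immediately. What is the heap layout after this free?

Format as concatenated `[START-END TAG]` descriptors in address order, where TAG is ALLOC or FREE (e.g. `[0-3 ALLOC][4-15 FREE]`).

Answer: [0-3 FREE][4-8 ALLOC][9-46 FREE]

Derivation:
Op 1: a = malloc(4) -> a = 0; heap: [0-3 ALLOC][4-46 FREE]
Op 2: b = malloc(6) -> b = 4; heap: [0-3 ALLOC][4-9 ALLOC][10-46 FREE]
Op 3: a = realloc(a, 3) -> a = 0; heap: [0-2 ALLOC][3-3 FREE][4-9 ALLOC][10-46 FREE]
Op 4: free(a) -> (freed a); heap: [0-3 FREE][4-9 ALLOC][10-46 FREE]
Op 5: c = malloc(15) -> c = 10; heap: [0-3 FREE][4-9 ALLOC][10-24 ALLOC][25-46 FREE]
Op 6: b = realloc(b, 5) -> b = 4; heap: [0-3 FREE][4-8 ALLOC][9-9 FREE][10-24 ALLOC][25-46 FREE]
free(c): c = 10 -> block [10-24 ALLOC]; mark free, coalesce with adjacent free neighbors -> [0-3 FREE][4-8 ALLOC][9-46 FREE]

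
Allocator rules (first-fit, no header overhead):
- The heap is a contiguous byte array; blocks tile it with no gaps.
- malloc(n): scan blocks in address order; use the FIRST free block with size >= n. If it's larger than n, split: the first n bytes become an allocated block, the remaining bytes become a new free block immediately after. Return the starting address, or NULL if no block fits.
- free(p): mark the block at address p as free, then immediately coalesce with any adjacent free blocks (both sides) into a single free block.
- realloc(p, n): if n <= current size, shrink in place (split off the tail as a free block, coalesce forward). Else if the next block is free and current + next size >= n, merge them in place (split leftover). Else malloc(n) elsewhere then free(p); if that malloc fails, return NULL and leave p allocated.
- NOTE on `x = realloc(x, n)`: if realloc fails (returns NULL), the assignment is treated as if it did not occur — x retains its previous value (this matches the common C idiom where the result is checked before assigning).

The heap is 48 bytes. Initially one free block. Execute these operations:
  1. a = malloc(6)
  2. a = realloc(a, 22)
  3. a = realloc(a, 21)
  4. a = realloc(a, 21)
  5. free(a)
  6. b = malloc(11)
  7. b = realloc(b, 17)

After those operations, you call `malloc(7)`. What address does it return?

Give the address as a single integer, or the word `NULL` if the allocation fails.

Answer: 17

Derivation:
Op 1: a = malloc(6) -> a = 0; heap: [0-5 ALLOC][6-47 FREE]
Op 2: a = realloc(a, 22) -> a = 0; heap: [0-21 ALLOC][22-47 FREE]
Op 3: a = realloc(a, 21) -> a = 0; heap: [0-20 ALLOC][21-47 FREE]
Op 4: a = realloc(a, 21) -> a = 0; heap: [0-20 ALLOC][21-47 FREE]
Op 5: free(a) -> (freed a); heap: [0-47 FREE]
Op 6: b = malloc(11) -> b = 0; heap: [0-10 ALLOC][11-47 FREE]
Op 7: b = realloc(b, 17) -> b = 0; heap: [0-16 ALLOC][17-47 FREE]
malloc(7): first-fit scan over [0-16 ALLOC][17-47 FREE] -> 17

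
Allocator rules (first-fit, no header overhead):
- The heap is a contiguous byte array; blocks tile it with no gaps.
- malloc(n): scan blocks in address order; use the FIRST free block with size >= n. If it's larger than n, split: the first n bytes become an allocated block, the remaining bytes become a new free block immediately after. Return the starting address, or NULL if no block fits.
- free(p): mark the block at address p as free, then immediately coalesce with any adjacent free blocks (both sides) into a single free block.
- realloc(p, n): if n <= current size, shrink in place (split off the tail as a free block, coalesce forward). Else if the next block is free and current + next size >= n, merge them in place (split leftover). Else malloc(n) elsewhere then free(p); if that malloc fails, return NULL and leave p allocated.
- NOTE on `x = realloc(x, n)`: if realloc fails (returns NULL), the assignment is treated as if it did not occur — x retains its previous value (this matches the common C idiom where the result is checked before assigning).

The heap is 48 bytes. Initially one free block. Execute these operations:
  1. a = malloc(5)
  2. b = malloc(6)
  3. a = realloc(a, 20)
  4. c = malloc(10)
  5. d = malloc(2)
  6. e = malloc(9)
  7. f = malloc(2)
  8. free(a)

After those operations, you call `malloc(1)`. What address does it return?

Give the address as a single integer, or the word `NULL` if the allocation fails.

Answer: 4

Derivation:
Op 1: a = malloc(5) -> a = 0; heap: [0-4 ALLOC][5-47 FREE]
Op 2: b = malloc(6) -> b = 5; heap: [0-4 ALLOC][5-10 ALLOC][11-47 FREE]
Op 3: a = realloc(a, 20) -> a = 11; heap: [0-4 FREE][5-10 ALLOC][11-30 ALLOC][31-47 FREE]
Op 4: c = malloc(10) -> c = 31; heap: [0-4 FREE][5-10 ALLOC][11-30 ALLOC][31-40 ALLOC][41-47 FREE]
Op 5: d = malloc(2) -> d = 0; heap: [0-1 ALLOC][2-4 FREE][5-10 ALLOC][11-30 ALLOC][31-40 ALLOC][41-47 FREE]
Op 6: e = malloc(9) -> e = NULL; heap: [0-1 ALLOC][2-4 FREE][5-10 ALLOC][11-30 ALLOC][31-40 ALLOC][41-47 FREE]
Op 7: f = malloc(2) -> f = 2; heap: [0-1 ALLOC][2-3 ALLOC][4-4 FREE][5-10 ALLOC][11-30 ALLOC][31-40 ALLOC][41-47 FREE]
Op 8: free(a) -> (freed a); heap: [0-1 ALLOC][2-3 ALLOC][4-4 FREE][5-10 ALLOC][11-30 FREE][31-40 ALLOC][41-47 FREE]
malloc(1): first-fit scan over [0-1 ALLOC][2-3 ALLOC][4-4 FREE][5-10 ALLOC][11-30 FREE][31-40 ALLOC][41-47 FREE] -> 4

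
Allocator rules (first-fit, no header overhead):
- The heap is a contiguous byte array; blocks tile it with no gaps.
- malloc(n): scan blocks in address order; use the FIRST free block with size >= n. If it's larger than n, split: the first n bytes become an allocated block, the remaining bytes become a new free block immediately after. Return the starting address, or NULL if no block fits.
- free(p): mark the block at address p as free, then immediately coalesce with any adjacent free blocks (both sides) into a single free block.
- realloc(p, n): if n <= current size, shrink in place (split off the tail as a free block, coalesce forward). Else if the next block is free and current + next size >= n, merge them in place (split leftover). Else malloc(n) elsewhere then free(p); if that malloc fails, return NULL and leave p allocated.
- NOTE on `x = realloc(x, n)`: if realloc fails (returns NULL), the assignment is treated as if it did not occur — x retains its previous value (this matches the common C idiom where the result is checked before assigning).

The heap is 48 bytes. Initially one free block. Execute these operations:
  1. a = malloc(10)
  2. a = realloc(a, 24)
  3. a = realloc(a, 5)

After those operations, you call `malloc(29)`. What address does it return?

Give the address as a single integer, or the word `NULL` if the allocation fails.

Answer: 5

Derivation:
Op 1: a = malloc(10) -> a = 0; heap: [0-9 ALLOC][10-47 FREE]
Op 2: a = realloc(a, 24) -> a = 0; heap: [0-23 ALLOC][24-47 FREE]
Op 3: a = realloc(a, 5) -> a = 0; heap: [0-4 ALLOC][5-47 FREE]
malloc(29): first-fit scan over [0-4 ALLOC][5-47 FREE] -> 5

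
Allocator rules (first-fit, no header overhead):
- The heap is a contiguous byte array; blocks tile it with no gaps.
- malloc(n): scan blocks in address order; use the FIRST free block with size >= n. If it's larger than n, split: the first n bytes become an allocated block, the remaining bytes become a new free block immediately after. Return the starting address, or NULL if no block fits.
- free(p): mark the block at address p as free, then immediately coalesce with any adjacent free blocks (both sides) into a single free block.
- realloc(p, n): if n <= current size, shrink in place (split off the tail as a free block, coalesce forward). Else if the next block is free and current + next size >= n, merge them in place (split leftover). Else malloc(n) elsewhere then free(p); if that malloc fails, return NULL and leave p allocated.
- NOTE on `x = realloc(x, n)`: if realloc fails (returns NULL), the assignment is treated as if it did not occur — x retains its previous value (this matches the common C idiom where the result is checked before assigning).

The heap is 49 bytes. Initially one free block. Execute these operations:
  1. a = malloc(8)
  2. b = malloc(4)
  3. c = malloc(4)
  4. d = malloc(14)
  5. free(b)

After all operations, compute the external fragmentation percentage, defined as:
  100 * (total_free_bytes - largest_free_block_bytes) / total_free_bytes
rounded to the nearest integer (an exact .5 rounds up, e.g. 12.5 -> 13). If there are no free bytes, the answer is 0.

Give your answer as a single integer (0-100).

Op 1: a = malloc(8) -> a = 0; heap: [0-7 ALLOC][8-48 FREE]
Op 2: b = malloc(4) -> b = 8; heap: [0-7 ALLOC][8-11 ALLOC][12-48 FREE]
Op 3: c = malloc(4) -> c = 12; heap: [0-7 ALLOC][8-11 ALLOC][12-15 ALLOC][16-48 FREE]
Op 4: d = malloc(14) -> d = 16; heap: [0-7 ALLOC][8-11 ALLOC][12-15 ALLOC][16-29 ALLOC][30-48 FREE]
Op 5: free(b) -> (freed b); heap: [0-7 ALLOC][8-11 FREE][12-15 ALLOC][16-29 ALLOC][30-48 FREE]
Free blocks: [4 19] total_free=23 largest=19 -> 100*(23-19)/23 = 400/23 ≈ 17.391 -> rounds to 17

Answer: 17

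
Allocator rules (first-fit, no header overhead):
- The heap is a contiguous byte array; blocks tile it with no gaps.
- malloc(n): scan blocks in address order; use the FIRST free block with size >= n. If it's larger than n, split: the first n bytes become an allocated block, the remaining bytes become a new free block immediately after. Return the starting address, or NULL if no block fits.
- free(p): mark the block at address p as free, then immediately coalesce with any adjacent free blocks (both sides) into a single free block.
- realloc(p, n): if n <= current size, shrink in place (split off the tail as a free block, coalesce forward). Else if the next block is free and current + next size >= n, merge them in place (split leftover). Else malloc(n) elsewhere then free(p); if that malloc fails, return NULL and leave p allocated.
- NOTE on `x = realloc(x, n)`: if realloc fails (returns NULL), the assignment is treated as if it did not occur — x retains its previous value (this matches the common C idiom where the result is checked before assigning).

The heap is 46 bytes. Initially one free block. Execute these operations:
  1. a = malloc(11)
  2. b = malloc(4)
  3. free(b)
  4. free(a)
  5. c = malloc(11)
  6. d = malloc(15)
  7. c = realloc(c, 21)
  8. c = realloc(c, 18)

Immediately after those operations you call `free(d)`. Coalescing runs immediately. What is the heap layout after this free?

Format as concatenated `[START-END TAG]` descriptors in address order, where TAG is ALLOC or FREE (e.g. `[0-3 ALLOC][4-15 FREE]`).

Op 1: a = malloc(11) -> a = 0; heap: [0-10 ALLOC][11-45 FREE]
Op 2: b = malloc(4) -> b = 11; heap: [0-10 ALLOC][11-14 ALLOC][15-45 FREE]
Op 3: free(b) -> (freed b); heap: [0-10 ALLOC][11-45 FREE]
Op 4: free(a) -> (freed a); heap: [0-45 FREE]
Op 5: c = malloc(11) -> c = 0; heap: [0-10 ALLOC][11-45 FREE]
Op 6: d = malloc(15) -> d = 11; heap: [0-10 ALLOC][11-25 ALLOC][26-45 FREE]
Op 7: c = realloc(c, 21) -> NULL (c unchanged); heap: [0-10 ALLOC][11-25 ALLOC][26-45 FREE]
Op 8: c = realloc(c, 18) -> c = 26; heap: [0-10 FREE][11-25 ALLOC][26-43 ALLOC][44-45 FREE]
free(d): d = 11 -> block [11-25 ALLOC]; mark free, coalesce with adjacent free neighbors -> [0-25 FREE][26-43 ALLOC][44-45 FREE]

Answer: [0-25 FREE][26-43 ALLOC][44-45 FREE]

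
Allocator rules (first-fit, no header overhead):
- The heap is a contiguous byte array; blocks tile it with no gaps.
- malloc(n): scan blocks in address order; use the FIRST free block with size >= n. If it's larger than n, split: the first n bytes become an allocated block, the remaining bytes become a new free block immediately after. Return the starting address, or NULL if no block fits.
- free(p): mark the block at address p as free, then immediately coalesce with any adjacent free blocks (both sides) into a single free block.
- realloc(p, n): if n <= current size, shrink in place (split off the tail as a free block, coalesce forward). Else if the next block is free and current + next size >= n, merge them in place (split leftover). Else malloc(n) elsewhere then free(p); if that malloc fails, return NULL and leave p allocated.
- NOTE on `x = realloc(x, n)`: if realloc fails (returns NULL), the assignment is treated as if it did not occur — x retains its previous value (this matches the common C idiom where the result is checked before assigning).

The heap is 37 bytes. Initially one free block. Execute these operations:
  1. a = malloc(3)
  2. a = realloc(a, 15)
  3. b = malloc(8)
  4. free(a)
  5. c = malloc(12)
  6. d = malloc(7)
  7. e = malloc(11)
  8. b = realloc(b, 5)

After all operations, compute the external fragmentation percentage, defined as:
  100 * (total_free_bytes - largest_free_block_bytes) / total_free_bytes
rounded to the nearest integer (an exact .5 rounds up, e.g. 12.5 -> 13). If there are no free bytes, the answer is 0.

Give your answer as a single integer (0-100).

Answer: 46

Derivation:
Op 1: a = malloc(3) -> a = 0; heap: [0-2 ALLOC][3-36 FREE]
Op 2: a = realloc(a, 15) -> a = 0; heap: [0-14 ALLOC][15-36 FREE]
Op 3: b = malloc(8) -> b = 15; heap: [0-14 ALLOC][15-22 ALLOC][23-36 FREE]
Op 4: free(a) -> (freed a); heap: [0-14 FREE][15-22 ALLOC][23-36 FREE]
Op 5: c = malloc(12) -> c = 0; heap: [0-11 ALLOC][12-14 FREE][15-22 ALLOC][23-36 FREE]
Op 6: d = malloc(7) -> d = 23; heap: [0-11 ALLOC][12-14 FREE][15-22 ALLOC][23-29 ALLOC][30-36 FREE]
Op 7: e = malloc(11) -> e = NULL; heap: [0-11 ALLOC][12-14 FREE][15-22 ALLOC][23-29 ALLOC][30-36 FREE]
Op 8: b = realloc(b, 5) -> b = 15; heap: [0-11 ALLOC][12-14 FREE][15-19 ALLOC][20-22 FREE][23-29 ALLOC][30-36 FREE]
Free blocks: [3 3 7] total_free=13 largest=7 -> 100*(13-7)/13 = 600/13 ≈ 46.154 -> rounds to 46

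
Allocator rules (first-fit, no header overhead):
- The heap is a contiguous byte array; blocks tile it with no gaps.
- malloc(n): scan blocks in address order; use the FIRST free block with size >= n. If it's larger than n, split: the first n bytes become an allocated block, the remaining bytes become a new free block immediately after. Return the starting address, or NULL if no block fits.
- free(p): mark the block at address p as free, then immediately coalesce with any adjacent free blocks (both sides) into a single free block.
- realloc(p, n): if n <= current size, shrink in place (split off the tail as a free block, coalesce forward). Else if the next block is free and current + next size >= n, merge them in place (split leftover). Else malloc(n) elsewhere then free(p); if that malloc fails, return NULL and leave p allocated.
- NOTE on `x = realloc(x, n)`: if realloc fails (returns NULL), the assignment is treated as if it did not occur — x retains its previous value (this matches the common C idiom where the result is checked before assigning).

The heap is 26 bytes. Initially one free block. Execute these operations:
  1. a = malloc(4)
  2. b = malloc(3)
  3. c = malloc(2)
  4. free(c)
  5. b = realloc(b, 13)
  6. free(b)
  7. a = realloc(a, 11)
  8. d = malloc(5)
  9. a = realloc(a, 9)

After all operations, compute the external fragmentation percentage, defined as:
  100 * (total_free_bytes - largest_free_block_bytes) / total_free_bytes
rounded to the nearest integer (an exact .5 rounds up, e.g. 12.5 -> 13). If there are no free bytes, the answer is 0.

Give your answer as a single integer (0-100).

Op 1: a = malloc(4) -> a = 0; heap: [0-3 ALLOC][4-25 FREE]
Op 2: b = malloc(3) -> b = 4; heap: [0-3 ALLOC][4-6 ALLOC][7-25 FREE]
Op 3: c = malloc(2) -> c = 7; heap: [0-3 ALLOC][4-6 ALLOC][7-8 ALLOC][9-25 FREE]
Op 4: free(c) -> (freed c); heap: [0-3 ALLOC][4-6 ALLOC][7-25 FREE]
Op 5: b = realloc(b, 13) -> b = 4; heap: [0-3 ALLOC][4-16 ALLOC][17-25 FREE]
Op 6: free(b) -> (freed b); heap: [0-3 ALLOC][4-25 FREE]
Op 7: a = realloc(a, 11) -> a = 0; heap: [0-10 ALLOC][11-25 FREE]
Op 8: d = malloc(5) -> d = 11; heap: [0-10 ALLOC][11-15 ALLOC][16-25 FREE]
Op 9: a = realloc(a, 9) -> a = 0; heap: [0-8 ALLOC][9-10 FREE][11-15 ALLOC][16-25 FREE]
Free blocks: [2 10] total_free=12 largest=10 -> 100*(12-10)/12 = 200/12 ≈ 16.667 -> rounds to 17

Answer: 17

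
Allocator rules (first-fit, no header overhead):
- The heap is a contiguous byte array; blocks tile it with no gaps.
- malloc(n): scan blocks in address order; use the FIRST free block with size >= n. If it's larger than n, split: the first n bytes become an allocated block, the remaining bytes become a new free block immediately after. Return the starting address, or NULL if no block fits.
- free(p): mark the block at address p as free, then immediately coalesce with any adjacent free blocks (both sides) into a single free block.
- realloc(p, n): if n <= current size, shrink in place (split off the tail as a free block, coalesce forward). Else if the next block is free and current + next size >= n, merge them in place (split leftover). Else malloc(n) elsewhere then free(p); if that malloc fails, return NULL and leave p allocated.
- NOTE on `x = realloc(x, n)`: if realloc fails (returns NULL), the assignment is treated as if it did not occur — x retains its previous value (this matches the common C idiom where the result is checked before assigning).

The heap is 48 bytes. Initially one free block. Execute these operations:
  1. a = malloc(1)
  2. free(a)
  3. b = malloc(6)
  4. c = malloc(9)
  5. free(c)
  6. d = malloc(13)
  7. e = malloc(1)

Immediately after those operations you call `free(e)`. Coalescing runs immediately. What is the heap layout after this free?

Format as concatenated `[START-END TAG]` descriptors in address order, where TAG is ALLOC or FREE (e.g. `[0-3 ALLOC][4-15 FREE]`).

Op 1: a = malloc(1) -> a = 0; heap: [0-0 ALLOC][1-47 FREE]
Op 2: free(a) -> (freed a); heap: [0-47 FREE]
Op 3: b = malloc(6) -> b = 0; heap: [0-5 ALLOC][6-47 FREE]
Op 4: c = malloc(9) -> c = 6; heap: [0-5 ALLOC][6-14 ALLOC][15-47 FREE]
Op 5: free(c) -> (freed c); heap: [0-5 ALLOC][6-47 FREE]
Op 6: d = malloc(13) -> d = 6; heap: [0-5 ALLOC][6-18 ALLOC][19-47 FREE]
Op 7: e = malloc(1) -> e = 19; heap: [0-5 ALLOC][6-18 ALLOC][19-19 ALLOC][20-47 FREE]
free(e): e = 19 -> block [19-19 ALLOC]; mark free, coalesce with adjacent free neighbors -> [0-5 ALLOC][6-18 ALLOC][19-47 FREE]

Answer: [0-5 ALLOC][6-18 ALLOC][19-47 FREE]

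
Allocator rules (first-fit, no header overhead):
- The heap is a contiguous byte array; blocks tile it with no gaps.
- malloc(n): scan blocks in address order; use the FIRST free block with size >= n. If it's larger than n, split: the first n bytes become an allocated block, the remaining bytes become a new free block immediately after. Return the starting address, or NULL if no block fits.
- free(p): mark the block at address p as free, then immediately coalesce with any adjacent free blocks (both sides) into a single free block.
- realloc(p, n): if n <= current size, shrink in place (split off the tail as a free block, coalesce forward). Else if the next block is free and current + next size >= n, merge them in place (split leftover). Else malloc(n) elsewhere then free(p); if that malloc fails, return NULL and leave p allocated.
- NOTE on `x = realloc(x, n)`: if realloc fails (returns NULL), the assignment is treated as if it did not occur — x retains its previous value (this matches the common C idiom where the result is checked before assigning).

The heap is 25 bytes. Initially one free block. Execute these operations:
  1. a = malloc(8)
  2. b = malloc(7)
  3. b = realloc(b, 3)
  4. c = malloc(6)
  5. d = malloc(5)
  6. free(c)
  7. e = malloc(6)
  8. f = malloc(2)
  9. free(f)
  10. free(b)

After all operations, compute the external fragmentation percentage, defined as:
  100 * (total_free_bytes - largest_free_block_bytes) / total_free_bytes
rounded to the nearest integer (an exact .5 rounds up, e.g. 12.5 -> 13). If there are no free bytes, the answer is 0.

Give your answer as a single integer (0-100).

Answer: 50

Derivation:
Op 1: a = malloc(8) -> a = 0; heap: [0-7 ALLOC][8-24 FREE]
Op 2: b = malloc(7) -> b = 8; heap: [0-7 ALLOC][8-14 ALLOC][15-24 FREE]
Op 3: b = realloc(b, 3) -> b = 8; heap: [0-7 ALLOC][8-10 ALLOC][11-24 FREE]
Op 4: c = malloc(6) -> c = 11; heap: [0-7 ALLOC][8-10 ALLOC][11-16 ALLOC][17-24 FREE]
Op 5: d = malloc(5) -> d = 17; heap: [0-7 ALLOC][8-10 ALLOC][11-16 ALLOC][17-21 ALLOC][22-24 FREE]
Op 6: free(c) -> (freed c); heap: [0-7 ALLOC][8-10 ALLOC][11-16 FREE][17-21 ALLOC][22-24 FREE]
Op 7: e = malloc(6) -> e = 11; heap: [0-7 ALLOC][8-10 ALLOC][11-16 ALLOC][17-21 ALLOC][22-24 FREE]
Op 8: f = malloc(2) -> f = 22; heap: [0-7 ALLOC][8-10 ALLOC][11-16 ALLOC][17-21 ALLOC][22-23 ALLOC][24-24 FREE]
Op 9: free(f) -> (freed f); heap: [0-7 ALLOC][8-10 ALLOC][11-16 ALLOC][17-21 ALLOC][22-24 FREE]
Op 10: free(b) -> (freed b); heap: [0-7 ALLOC][8-10 FREE][11-16 ALLOC][17-21 ALLOC][22-24 FREE]
Free blocks: [3 3] total_free=6 largest=3 -> 100*(6-3)/6 = 300/6 = 50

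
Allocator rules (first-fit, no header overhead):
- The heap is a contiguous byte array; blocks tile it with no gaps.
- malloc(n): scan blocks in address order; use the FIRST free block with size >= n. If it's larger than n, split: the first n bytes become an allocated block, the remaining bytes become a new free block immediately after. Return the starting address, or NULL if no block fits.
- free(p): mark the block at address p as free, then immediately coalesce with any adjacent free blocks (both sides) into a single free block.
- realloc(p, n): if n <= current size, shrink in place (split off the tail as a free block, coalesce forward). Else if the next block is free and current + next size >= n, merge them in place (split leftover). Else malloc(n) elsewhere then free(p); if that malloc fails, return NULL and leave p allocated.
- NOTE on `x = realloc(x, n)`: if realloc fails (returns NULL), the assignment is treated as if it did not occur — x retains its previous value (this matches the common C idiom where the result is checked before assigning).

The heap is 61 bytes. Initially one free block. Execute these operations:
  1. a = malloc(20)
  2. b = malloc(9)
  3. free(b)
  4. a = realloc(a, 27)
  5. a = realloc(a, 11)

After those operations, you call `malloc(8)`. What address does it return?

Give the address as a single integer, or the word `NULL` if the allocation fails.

Answer: 11

Derivation:
Op 1: a = malloc(20) -> a = 0; heap: [0-19 ALLOC][20-60 FREE]
Op 2: b = malloc(9) -> b = 20; heap: [0-19 ALLOC][20-28 ALLOC][29-60 FREE]
Op 3: free(b) -> (freed b); heap: [0-19 ALLOC][20-60 FREE]
Op 4: a = realloc(a, 27) -> a = 0; heap: [0-26 ALLOC][27-60 FREE]
Op 5: a = realloc(a, 11) -> a = 0; heap: [0-10 ALLOC][11-60 FREE]
malloc(8): first-fit scan over [0-10 ALLOC][11-60 FREE] -> 11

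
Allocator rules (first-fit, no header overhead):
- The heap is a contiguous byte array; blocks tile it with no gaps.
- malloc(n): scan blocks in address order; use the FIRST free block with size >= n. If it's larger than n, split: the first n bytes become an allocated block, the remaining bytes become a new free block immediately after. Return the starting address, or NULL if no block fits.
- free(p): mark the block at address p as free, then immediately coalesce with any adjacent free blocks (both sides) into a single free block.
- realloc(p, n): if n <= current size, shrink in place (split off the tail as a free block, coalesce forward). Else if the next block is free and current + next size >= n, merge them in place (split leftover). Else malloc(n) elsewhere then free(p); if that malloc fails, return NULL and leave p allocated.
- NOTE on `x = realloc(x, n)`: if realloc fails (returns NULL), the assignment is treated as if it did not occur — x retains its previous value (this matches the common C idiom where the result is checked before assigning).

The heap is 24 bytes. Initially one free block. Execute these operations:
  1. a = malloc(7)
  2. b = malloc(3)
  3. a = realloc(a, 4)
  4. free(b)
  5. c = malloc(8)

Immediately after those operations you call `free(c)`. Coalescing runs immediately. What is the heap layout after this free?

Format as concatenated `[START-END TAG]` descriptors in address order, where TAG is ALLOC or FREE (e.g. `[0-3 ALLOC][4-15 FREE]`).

Op 1: a = malloc(7) -> a = 0; heap: [0-6 ALLOC][7-23 FREE]
Op 2: b = malloc(3) -> b = 7; heap: [0-6 ALLOC][7-9 ALLOC][10-23 FREE]
Op 3: a = realloc(a, 4) -> a = 0; heap: [0-3 ALLOC][4-6 FREE][7-9 ALLOC][10-23 FREE]
Op 4: free(b) -> (freed b); heap: [0-3 ALLOC][4-23 FREE]
Op 5: c = malloc(8) -> c = 4; heap: [0-3 ALLOC][4-11 ALLOC][12-23 FREE]
free(c): c = 4 -> block [4-11 ALLOC]; mark free, coalesce with adjacent free neighbors -> [0-3 ALLOC][4-23 FREE]

Answer: [0-3 ALLOC][4-23 FREE]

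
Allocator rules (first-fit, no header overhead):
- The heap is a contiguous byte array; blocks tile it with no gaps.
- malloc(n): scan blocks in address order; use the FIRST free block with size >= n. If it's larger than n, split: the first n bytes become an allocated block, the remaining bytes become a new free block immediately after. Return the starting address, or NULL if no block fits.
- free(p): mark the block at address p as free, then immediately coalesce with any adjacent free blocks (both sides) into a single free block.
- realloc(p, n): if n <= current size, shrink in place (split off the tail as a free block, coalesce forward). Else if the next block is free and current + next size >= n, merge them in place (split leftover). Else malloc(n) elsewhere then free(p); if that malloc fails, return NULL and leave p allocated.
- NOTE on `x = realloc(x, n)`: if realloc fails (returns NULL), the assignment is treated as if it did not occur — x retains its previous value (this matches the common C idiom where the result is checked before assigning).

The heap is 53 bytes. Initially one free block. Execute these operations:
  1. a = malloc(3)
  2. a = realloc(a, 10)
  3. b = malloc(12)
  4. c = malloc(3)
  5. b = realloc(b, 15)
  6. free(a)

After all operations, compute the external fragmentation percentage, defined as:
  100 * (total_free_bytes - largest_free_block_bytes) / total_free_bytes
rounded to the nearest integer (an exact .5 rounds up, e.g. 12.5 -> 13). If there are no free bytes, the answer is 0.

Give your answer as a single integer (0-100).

Op 1: a = malloc(3) -> a = 0; heap: [0-2 ALLOC][3-52 FREE]
Op 2: a = realloc(a, 10) -> a = 0; heap: [0-9 ALLOC][10-52 FREE]
Op 3: b = malloc(12) -> b = 10; heap: [0-9 ALLOC][10-21 ALLOC][22-52 FREE]
Op 4: c = malloc(3) -> c = 22; heap: [0-9 ALLOC][10-21 ALLOC][22-24 ALLOC][25-52 FREE]
Op 5: b = realloc(b, 15) -> b = 25; heap: [0-9 ALLOC][10-21 FREE][22-24 ALLOC][25-39 ALLOC][40-52 FREE]
Op 6: free(a) -> (freed a); heap: [0-21 FREE][22-24 ALLOC][25-39 ALLOC][40-52 FREE]
Free blocks: [22 13] total_free=35 largest=22 -> 100*(35-22)/35 = 1300/35 ≈ 37.143 -> rounds to 37

Answer: 37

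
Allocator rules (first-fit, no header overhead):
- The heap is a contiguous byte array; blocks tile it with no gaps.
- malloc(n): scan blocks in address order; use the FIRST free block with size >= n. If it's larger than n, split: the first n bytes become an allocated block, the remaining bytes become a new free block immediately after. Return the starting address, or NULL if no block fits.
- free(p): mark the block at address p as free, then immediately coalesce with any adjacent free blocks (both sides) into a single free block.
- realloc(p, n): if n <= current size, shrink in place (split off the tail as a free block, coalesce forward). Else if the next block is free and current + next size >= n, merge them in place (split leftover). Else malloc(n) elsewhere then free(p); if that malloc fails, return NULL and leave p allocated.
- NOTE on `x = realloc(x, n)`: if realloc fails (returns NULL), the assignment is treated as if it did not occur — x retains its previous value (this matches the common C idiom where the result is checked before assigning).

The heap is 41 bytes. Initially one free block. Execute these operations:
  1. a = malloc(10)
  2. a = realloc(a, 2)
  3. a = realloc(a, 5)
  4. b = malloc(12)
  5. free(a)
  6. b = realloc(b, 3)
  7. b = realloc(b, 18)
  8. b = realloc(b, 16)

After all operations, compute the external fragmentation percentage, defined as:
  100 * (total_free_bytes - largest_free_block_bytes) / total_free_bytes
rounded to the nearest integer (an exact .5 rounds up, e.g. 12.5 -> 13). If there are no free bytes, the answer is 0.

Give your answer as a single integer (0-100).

Answer: 20

Derivation:
Op 1: a = malloc(10) -> a = 0; heap: [0-9 ALLOC][10-40 FREE]
Op 2: a = realloc(a, 2) -> a = 0; heap: [0-1 ALLOC][2-40 FREE]
Op 3: a = realloc(a, 5) -> a = 0; heap: [0-4 ALLOC][5-40 FREE]
Op 4: b = malloc(12) -> b = 5; heap: [0-4 ALLOC][5-16 ALLOC][17-40 FREE]
Op 5: free(a) -> (freed a); heap: [0-4 FREE][5-16 ALLOC][17-40 FREE]
Op 6: b = realloc(b, 3) -> b = 5; heap: [0-4 FREE][5-7 ALLOC][8-40 FREE]
Op 7: b = realloc(b, 18) -> b = 5; heap: [0-4 FREE][5-22 ALLOC][23-40 FREE]
Op 8: b = realloc(b, 16) -> b = 5; heap: [0-4 FREE][5-20 ALLOC][21-40 FREE]
Free blocks: [5 20] total_free=25 largest=20 -> 100*(25-20)/25 = 500/25 = 20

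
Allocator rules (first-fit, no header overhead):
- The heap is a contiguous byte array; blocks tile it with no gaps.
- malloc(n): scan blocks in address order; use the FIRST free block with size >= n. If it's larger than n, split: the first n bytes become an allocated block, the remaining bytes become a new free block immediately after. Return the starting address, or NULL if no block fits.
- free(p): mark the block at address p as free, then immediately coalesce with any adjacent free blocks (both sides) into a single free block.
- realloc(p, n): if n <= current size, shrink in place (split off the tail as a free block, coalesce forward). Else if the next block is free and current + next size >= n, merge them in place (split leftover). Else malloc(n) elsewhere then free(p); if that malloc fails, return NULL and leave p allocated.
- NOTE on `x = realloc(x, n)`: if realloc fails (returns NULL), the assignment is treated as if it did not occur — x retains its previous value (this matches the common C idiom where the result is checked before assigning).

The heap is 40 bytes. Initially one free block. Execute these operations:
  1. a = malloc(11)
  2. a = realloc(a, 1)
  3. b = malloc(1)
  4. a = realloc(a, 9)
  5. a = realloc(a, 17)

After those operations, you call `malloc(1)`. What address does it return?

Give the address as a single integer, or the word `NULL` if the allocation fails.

Op 1: a = malloc(11) -> a = 0; heap: [0-10 ALLOC][11-39 FREE]
Op 2: a = realloc(a, 1) -> a = 0; heap: [0-0 ALLOC][1-39 FREE]
Op 3: b = malloc(1) -> b = 1; heap: [0-0 ALLOC][1-1 ALLOC][2-39 FREE]
Op 4: a = realloc(a, 9) -> a = 2; heap: [0-0 FREE][1-1 ALLOC][2-10 ALLOC][11-39 FREE]
Op 5: a = realloc(a, 17) -> a = 2; heap: [0-0 FREE][1-1 ALLOC][2-18 ALLOC][19-39 FREE]
malloc(1): first-fit scan over [0-0 FREE][1-1 ALLOC][2-18 ALLOC][19-39 FREE] -> 0

Answer: 0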